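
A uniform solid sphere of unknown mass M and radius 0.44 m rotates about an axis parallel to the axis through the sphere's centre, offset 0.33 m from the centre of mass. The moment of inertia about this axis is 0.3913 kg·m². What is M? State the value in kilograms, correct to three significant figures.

I = I_cm + Md² = (2/5)MR² + Md² = M·[0.4·(0.44)² + (0.33)²] = M·0.18634.
So M = 0.3913 / 0.18634 = 2.0999 kg.

2.10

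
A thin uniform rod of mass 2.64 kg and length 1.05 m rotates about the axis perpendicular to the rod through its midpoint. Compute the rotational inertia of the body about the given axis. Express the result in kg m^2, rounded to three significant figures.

I_cm = (1/12)ML² = (1/12)(2.64)(1.05)² = 0.24255 kg m^2; axis through the centre, so I = 0.24255 kg m^2.

0.243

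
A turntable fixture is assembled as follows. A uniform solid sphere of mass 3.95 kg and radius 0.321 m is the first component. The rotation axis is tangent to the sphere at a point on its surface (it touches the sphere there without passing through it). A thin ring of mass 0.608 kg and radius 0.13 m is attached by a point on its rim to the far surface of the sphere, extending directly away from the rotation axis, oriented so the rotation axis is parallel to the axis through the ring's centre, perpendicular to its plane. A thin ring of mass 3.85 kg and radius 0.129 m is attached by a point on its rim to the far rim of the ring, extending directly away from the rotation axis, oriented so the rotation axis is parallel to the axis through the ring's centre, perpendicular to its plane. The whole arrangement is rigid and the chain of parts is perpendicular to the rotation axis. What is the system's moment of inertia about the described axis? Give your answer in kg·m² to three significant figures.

5.10

Solid sphere: I_cm = (2/5)MR² = (2/5)(3.95)(0.321)² = 0.1628 kg·m²; centre at d = 0.321 m, so I = I_cm + Md² gives I = 0.1628 + (3.95)(0.321)² = 0.56982 kg·m².
Thin ring: I_cm = MR² = (0.608)(0.13)² = 0.010275 kg·m²; centre at d = 0.321 + 0.321 + 0.13 = 0.772 m, so I = I_cm + Md² gives I = 0.010275 + (0.608)(0.772)² = 0.37263 kg·m².
Thin ring: I_cm = MR² = (3.85)(0.129)² = 0.064068 kg·m²; centre at d = 0.321 + 0.321 + 0.13 + 0.13 + 0.129 = 1.031 m, so I = I_cm + Md² gives I = 0.064068 + (3.85)(1.031)² = 4.1565 kg·m².
Total I = 0.56982 + 0.37263 + 4.1565 = 5.0989 kg·m².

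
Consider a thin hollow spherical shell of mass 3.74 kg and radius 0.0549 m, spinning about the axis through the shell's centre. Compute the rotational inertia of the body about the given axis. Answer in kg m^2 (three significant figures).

0.00751

I_cm = (2/3)MR² = (2/3)(3.74)(0.0549)² = 0.0075149 kg m^2; axis through the centre, so I = 0.0075149 kg m^2.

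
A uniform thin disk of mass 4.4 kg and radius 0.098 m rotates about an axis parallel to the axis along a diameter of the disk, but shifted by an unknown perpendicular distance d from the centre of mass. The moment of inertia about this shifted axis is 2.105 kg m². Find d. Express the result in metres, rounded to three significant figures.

0.690

About the centre-of-mass axis, I_cm = (1/4)MR² = (1/4)(4.4)(0.098)² = 0.010564 kg m².
Parallel axis theorem: I = I_cm + Md², so Md² = 2.105 − 0.010564 = 2.0944 kg m².
d = √(2.0944 / 4.4) = 0.68993 m.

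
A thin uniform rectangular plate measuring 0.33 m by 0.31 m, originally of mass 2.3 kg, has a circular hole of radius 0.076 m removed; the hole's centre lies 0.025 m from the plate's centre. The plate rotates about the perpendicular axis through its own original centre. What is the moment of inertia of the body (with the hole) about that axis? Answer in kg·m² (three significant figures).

0.0379

Unpierced body about its centre: I₀ = (1/12)M(a²+b²) = (1/12)(2.3)[(0.33)² + (0.31)²] = 0.039292 kg·m².
The removed disk has mass m = M·πr²/(ab) = (2.3)·π(0.076)²/(0.33·0.31) = 0.40797 kg (same uniform areal density).
Its moment of inertia about the rotation axis (parallel-axis theorem): I_hole = (1/2)mr² + md² = (1/2)(0.40797)(0.076)² + (0.40797)(0.025)² = 0.0014332 kg·m².
Treating the hole as negative mass, I = I₀ − I_hole = 0.039292 − 0.0014332 = 0.037858 kg·m².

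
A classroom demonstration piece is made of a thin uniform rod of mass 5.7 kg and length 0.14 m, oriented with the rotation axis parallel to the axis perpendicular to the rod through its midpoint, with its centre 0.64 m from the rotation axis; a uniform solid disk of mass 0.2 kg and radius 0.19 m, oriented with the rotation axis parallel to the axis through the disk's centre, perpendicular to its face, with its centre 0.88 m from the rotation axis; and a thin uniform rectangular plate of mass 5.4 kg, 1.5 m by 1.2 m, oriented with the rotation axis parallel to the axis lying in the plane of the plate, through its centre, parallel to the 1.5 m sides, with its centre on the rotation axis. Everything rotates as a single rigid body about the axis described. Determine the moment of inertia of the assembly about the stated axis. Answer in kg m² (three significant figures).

3.15

Thin rod: I_cm = (1/12)ML² = (1/12)(5.7)(0.14)² = 0.00931 kg m²; centre at d = 0.64 m, so I = I_cm + Md² gives I = 0.00931 + (5.7)(0.64)² = 2.344 kg m².
Solid disk: I_cm = (1/2)MR² = (1/2)(0.2)(0.19)² = 0.00361 kg m²; centre at d = 0.88 m, so I = I_cm + Md² gives I = 0.00361 + (0.2)(0.88)² = 0.15849 kg m².
Rectangular plate: I_cm = (1/12)Mb² = (1/12)(5.4)(1.2)² = 0.648 kg m²; axis through the centre, so I = 0.648 kg m².
Total I = 2.344 + 0.15849 + 0.648 = 3.1505 kg m².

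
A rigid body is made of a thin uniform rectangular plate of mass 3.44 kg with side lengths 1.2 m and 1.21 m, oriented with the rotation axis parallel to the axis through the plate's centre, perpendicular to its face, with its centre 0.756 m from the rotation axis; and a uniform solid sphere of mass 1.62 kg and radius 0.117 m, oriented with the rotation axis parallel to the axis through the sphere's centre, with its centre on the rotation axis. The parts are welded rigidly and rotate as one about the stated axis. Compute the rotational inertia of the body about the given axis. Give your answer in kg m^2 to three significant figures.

Rectangular plate: I_cm = (1/12)M(a²+b²) = (1/12)(3.44)[(1.2)² + (1.21)²] = 0.83251 kg m^2; centre at d = 0.756 m, so I = I_cm + Md² gives I = 0.83251 + (3.44)(0.756)² = 2.7986 kg m^2.
Solid sphere: I_cm = (2/5)MR² = (2/5)(1.62)(0.117)² = 0.0088705 kg m^2; axis through the centre, so I = 0.0088705 kg m^2.
Total I = 2.7986 + 0.0088705 = 2.8075 kg m^2.

2.81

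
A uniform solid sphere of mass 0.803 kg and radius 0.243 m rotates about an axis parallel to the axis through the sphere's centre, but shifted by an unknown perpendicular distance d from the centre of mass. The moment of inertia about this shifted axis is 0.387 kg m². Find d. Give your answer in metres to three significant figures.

0.677

About the centre-of-mass axis, I_cm = (2/5)MR² = (2/5)(0.803)(0.243)² = 0.018967 kg m².
Parallel axis theorem: I = I_cm + Md², so Md² = 0.387 − 0.018967 = 0.36803 kg m².
d = √(0.36803 / 0.803) = 0.677 m.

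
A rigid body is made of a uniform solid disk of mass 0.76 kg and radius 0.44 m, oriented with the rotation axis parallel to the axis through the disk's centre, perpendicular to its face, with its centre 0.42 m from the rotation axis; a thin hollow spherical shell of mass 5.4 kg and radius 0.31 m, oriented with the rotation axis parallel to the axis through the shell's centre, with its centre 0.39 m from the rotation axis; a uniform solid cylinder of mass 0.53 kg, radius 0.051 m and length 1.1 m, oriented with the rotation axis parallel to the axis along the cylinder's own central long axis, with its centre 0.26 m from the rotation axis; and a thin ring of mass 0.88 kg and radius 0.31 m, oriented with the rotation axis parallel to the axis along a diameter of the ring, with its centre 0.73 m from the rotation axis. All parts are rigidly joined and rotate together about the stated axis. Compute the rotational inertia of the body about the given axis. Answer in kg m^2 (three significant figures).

Solid disk: I_cm = (1/2)MR² = (1/2)(0.76)(0.44)² = 0.073568 kg m^2; centre at d = 0.42 m, so I = I_cm + Md² gives I = 0.073568 + (0.76)(0.42)² = 0.20763 kg m^2.
Spherical shell: I_cm = (2/3)MR² = (2/3)(5.4)(0.31)² = 0.34596 kg m^2; centre at d = 0.39 m, so I = I_cm + Md² gives I = 0.34596 + (5.4)(0.39)² = 1.1673 kg m^2.
Solid cylinder: I_cm = (1/2)MR² = (1/2)(0.53)(0.051)² = 0.00068926 kg m^2; centre at d = 0.26 m, so I = I_cm + Md² gives I = 0.00068926 + (0.53)(0.26)² = 0.036517 kg m^2.
Thin ring: I_cm = (1/2)MR² = (1/2)(0.88)(0.31)² = 0.042284 kg m^2; centre at d = 0.73 m, so I = I_cm + Md² gives I = 0.042284 + (0.88)(0.73)² = 0.51124 kg m^2.
Total I = 0.20763 + 1.1673 + 0.036517 + 0.51124 = 1.9227 kg m^2.

1.92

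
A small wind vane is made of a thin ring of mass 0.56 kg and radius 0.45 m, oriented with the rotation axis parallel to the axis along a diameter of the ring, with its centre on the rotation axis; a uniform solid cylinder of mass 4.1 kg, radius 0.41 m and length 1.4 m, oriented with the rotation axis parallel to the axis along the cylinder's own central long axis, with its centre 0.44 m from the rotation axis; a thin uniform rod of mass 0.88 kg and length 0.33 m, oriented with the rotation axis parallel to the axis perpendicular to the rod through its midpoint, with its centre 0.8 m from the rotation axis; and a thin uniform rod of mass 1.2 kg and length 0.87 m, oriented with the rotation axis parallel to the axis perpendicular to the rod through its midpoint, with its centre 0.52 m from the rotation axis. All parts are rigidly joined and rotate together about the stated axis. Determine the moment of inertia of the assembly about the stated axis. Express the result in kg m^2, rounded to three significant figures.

2.17

Thin ring: I_cm = (1/2)MR² = (1/2)(0.56)(0.45)² = 0.0567 kg m^2; axis through the centre, so I = 0.0567 kg m^2.
Solid cylinder: I_cm = (1/2)MR² = (1/2)(4.1)(0.41)² = 0.3446 kg m^2; centre at d = 0.44 m, so I = I_cm + Md² gives I = 0.3446 + (4.1)(0.44)² = 1.1384 kg m^2.
Thin rod: I_cm = (1/12)ML² = (1/12)(0.88)(0.33)² = 0.007986 kg m^2; centre at d = 0.8 m, so I = I_cm + Md² gives I = 0.007986 + (0.88)(0.8)² = 0.57119 kg m^2.
Thin rod: I_cm = (1/12)ML² = (1/12)(1.2)(0.87)² = 0.07569 kg m^2; centre at d = 0.52 m, so I = I_cm + Md² gives I = 0.07569 + (1.2)(0.52)² = 0.40017 kg m^2.
Total I = 0.0567 + 1.1384 + 0.57119 + 0.40017 = 2.1664 kg m^2.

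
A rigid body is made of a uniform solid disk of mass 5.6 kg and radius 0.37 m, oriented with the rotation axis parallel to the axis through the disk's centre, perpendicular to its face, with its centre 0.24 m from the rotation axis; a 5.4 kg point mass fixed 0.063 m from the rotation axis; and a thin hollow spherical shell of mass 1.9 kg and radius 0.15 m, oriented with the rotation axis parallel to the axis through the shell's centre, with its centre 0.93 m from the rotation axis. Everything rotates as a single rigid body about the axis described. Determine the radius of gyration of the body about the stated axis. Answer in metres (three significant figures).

0.431

Solid disk: I_cm = (1/2)MR² = (1/2)(5.6)(0.37)² = 0.38332 kg·m²; centre at d = 0.24 m, so I = I_cm + Md² gives I = 0.38332 + (5.6)(0.24)² = 0.70588 kg·m².
Point mass: I_cm = 0; centre at d = 0.063 m, so I = I_cm + Md² gives I = 0 + (5.4)(0.063)² = 0.021433 kg·m².
Spherical shell: I_cm = (2/3)MR² = (2/3)(1.9)(0.15)² = 0.0285 kg·m²; centre at d = 0.93 m, so I = I_cm + Md² gives I = 0.0285 + (1.9)(0.93)² = 1.6718 kg·m².
Total I = 2.3991 kg·m²; total mass M = 12.9 kg.
k = √(I/M) = √(2.3991/12.9) = 0.43125 m.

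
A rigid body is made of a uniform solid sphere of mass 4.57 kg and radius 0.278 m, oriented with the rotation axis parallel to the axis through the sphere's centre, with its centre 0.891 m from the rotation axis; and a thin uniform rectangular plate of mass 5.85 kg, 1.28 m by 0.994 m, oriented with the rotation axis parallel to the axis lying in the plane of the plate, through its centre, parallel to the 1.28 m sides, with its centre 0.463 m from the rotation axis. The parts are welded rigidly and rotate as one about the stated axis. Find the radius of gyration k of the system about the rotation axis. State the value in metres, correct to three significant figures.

Solid sphere: I_cm = (2/5)MR² = (2/5)(4.57)(0.278)² = 0.14128 kg m^2; centre at d = 0.891 m, so the parallel axis theorem gives I = 0.14128 + (4.57)(0.891)² = 3.7693 kg m^2.
Rectangular plate: I_cm = (1/12)Mb² = (1/12)(5.85)(0.994)² = 0.48167 kg m^2; centre at d = 0.463 m, so the parallel axis theorem gives I = 0.48167 + (5.85)(0.463)² = 1.7357 kg m^2.
Total I = 5.505 kg m^2; total mass M = 10.42 kg.
k = √(I/M) = √(5.505/10.42) = 0.72685 m.

0.727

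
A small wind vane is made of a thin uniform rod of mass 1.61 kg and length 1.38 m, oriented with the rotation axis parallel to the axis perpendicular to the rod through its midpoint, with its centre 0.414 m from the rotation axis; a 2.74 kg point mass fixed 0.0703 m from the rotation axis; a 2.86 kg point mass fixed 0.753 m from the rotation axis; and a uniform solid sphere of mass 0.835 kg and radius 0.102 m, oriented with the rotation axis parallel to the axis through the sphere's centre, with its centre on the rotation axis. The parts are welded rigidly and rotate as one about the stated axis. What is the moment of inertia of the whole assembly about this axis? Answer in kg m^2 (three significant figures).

2.17

Thin rod: I_cm = (1/12)ML² = (1/12)(1.61)(1.38)² = 0.25551 kg m^2; centre at d = 0.414 m, so I = I_cm + Md² gives I = 0.25551 + (1.61)(0.414)² = 0.53145 kg m^2.
Point mass: I_cm = 0; centre at d = 0.0703 m, so I = I_cm + Md² gives I = 0 + (2.74)(0.0703)² = 0.013541 kg m^2.
Point mass: I_cm = 0; centre at d = 0.753 m, so I = I_cm + Md² gives I = 0 + (2.86)(0.753)² = 1.6216 kg m^2.
Solid sphere: I_cm = (2/5)MR² = (2/5)(0.835)(0.102)² = 0.0034749 kg m^2; axis through the centre, so I = 0.0034749 kg m^2.
Total I = 0.53145 + 0.013541 + 1.6216 + 0.0034749 = 2.1701 kg m^2.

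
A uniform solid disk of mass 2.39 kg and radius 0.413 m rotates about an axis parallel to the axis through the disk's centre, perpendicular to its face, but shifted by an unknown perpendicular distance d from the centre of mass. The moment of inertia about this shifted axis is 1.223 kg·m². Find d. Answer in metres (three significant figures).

About the centre-of-mass axis, I_cm = (1/2)MR² = (1/2)(2.39)(0.413)² = 0.20383 kg·m².
Parallel axis theorem: I = I_cm + Md², so Md² = 1.223 − 0.20383 = 1.0192 kg·m².
d = √(1.0192 / 2.39) = 0.65302 m.

0.653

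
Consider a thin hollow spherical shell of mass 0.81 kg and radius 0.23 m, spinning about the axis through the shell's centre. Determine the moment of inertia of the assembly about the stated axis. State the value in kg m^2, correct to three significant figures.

I_cm = (2/3)MR² = (2/3)(0.81)(0.23)² = 0.028566 kg m^2; axis through the centre, so I = 0.028566 kg m^2.

0.0286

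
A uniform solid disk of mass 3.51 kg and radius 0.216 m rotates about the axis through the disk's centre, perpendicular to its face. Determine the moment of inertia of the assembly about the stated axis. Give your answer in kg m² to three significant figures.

I_cm = (1/2)MR² = (1/2)(3.51)(0.216)² = 0.081881 kg m²; axis through the centre, so I = 0.081881 kg m².

0.0819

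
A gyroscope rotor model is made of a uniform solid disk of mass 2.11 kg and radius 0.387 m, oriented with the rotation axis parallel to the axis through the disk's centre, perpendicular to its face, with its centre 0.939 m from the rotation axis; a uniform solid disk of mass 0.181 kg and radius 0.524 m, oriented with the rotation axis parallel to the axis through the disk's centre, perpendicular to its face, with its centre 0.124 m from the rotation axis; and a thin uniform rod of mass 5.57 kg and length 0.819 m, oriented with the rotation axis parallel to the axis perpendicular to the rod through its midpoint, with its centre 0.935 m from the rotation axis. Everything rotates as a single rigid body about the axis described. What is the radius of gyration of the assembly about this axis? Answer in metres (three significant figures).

Solid disk: I_cm = (1/2)MR² = (1/2)(2.11)(0.387)² = 0.15801 kg m²; centre at d = 0.939 m, so I = I_cm + Md² gives I = 0.15801 + (2.11)(0.939)² = 2.0184 kg m².
Solid disk: I_cm = (1/2)MR² = (1/2)(0.181)(0.524)² = 0.024849 kg m²; centre at d = 0.124 m, so I = I_cm + Md² gives I = 0.024849 + (0.181)(0.124)² = 0.027632 kg m².
Thin rod: I_cm = (1/12)ML² = (1/12)(5.57)(0.819)² = 0.31134 kg m²; centre at d = 0.935 m, so I = I_cm + Md² gives I = 0.31134 + (5.57)(0.935)² = 5.1808 kg m².
Total I = 7.2268 kg m²; total mass M = 7.861 kg.
k = √(I/M) = √(7.2268/7.861) = 0.95882 m.

0.959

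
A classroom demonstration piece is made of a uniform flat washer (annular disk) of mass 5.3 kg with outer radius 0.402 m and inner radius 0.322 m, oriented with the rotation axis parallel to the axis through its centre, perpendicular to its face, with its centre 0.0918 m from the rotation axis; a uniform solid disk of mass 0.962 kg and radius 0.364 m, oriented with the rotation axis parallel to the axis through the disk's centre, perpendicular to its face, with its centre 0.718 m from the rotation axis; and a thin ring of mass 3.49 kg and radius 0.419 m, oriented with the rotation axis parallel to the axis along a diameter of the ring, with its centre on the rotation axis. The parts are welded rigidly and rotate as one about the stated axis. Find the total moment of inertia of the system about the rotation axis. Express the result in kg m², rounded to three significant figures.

Annular disk: I_cm = (1/2)M(R²+r²) = (1/2)(5.3)[(0.402)² + (0.322)²] = 0.70301 kg m²; centre at d = 0.0918 m, so the parallel axis theorem gives I = 0.70301 + (5.3)(0.0918)² = 0.74768 kg m².
Solid disk: I_cm = (1/2)MR² = (1/2)(0.962)(0.364)² = 0.063731 kg m²; centre at d = 0.718 m, so the parallel axis theorem gives I = 0.063731 + (0.962)(0.718)² = 0.55966 kg m².
Thin ring: I_cm = (1/2)MR² = (1/2)(3.49)(0.419)² = 0.30635 kg m²; axis through the centre, so I = 0.30635 kg m².
Total I = 0.74768 + 0.55966 + 0.30635 = 1.6137 kg m².

1.61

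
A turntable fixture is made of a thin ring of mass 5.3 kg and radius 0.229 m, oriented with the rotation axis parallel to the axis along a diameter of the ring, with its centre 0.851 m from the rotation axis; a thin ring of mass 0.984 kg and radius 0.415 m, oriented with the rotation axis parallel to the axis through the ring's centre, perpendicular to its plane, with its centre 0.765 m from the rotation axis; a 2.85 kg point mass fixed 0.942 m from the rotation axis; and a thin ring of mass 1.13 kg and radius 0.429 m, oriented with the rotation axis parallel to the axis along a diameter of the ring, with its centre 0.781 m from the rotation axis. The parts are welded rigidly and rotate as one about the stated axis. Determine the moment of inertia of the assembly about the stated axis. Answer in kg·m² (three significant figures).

8.04

Thin ring: I_cm = (1/2)MR² = (1/2)(5.3)(0.229)² = 0.13897 kg·m²; centre at d = 0.851 m, so the parallel axis theorem gives I = 0.13897 + (5.3)(0.851)² = 3.9772 kg·m².
Thin ring: I_cm = MR² = (0.984)(0.415)² = 0.16947 kg·m²; centre at d = 0.765 m, so the parallel axis theorem gives I = 0.16947 + (0.984)(0.765)² = 0.74533 kg·m².
Point mass: I_cm = 0; centre at d = 0.942 m, so the parallel axis theorem gives I = 0 + (2.85)(0.942)² = 2.529 kg·m².
Thin ring: I_cm = (1/2)MR² = (1/2)(1.13)(0.429)² = 0.10398 kg·m²; centre at d = 0.781 m, so the parallel axis theorem gives I = 0.10398 + (1.13)(0.781)² = 0.79324 kg·m².
Total I = 3.9772 + 0.74533 + 2.529 + 0.79324 = 8.0448 kg·m².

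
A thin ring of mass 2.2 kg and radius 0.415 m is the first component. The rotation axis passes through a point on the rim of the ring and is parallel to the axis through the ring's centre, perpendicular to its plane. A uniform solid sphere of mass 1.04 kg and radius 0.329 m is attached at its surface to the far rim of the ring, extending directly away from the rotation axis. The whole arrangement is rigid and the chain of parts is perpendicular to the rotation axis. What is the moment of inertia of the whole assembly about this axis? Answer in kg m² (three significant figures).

Thin ring: I_cm = MR² = (2.2)(0.415)² = 0.37889 kg m²; centre at d = 0.415 m, so I = I_cm + Md² gives I = 0.37889 + (2.2)(0.415)² = 0.75779 kg m².
Solid sphere: I_cm = (2/5)MR² = (2/5)(1.04)(0.329)² = 0.045028 kg m²; centre at d = 0.415 + 0.415 + 0.329 = 1.159 m, so I = I_cm + Md² gives I = 0.045028 + (1.04)(1.159)² = 1.442 kg m².
Total I = 0.75779 + 1.442 = 2.1998 kg m².

2.20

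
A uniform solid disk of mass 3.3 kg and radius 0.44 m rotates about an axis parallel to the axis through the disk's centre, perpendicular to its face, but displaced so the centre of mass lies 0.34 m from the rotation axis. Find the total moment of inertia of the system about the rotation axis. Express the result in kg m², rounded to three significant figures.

I_cm = (1/2)MR² = (1/2)(3.3)(0.44)² = 0.31944 kg m²; centre at d = 0.34 m, so the parallel axis theorem gives I = 0.31944 + (3.3)(0.34)² = 0.70092 kg m².

0.701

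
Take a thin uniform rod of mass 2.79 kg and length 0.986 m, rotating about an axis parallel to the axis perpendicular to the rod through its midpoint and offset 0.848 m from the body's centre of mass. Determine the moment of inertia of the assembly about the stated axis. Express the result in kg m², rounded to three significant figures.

I_cm = (1/12)ML² = (1/12)(2.79)(0.986)² = 0.22604 kg m²; centre at d = 0.848 m, so the parallel axis theorem gives I = 0.22604 + (2.79)(0.848)² = 2.2323 kg m².

2.23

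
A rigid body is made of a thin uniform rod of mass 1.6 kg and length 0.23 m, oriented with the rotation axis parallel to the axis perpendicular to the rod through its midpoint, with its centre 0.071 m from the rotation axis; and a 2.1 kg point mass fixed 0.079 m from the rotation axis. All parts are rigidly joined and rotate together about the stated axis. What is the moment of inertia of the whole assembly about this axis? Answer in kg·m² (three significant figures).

Thin rod: I_cm = (1/12)ML² = (1/12)(1.6)(0.23)² = 0.0070533 kg·m²; centre at d = 0.071 m, so I = I_cm + Md² gives I = 0.0070533 + (1.6)(0.071)² = 0.015119 kg·m².
Point mass: I_cm = 0; centre at d = 0.079 m, so I = I_cm + Md² gives I = 0 + (2.1)(0.079)² = 0.013106 kg·m².
Total I = 0.015119 + 0.013106 = 0.028225 kg·m².

0.0282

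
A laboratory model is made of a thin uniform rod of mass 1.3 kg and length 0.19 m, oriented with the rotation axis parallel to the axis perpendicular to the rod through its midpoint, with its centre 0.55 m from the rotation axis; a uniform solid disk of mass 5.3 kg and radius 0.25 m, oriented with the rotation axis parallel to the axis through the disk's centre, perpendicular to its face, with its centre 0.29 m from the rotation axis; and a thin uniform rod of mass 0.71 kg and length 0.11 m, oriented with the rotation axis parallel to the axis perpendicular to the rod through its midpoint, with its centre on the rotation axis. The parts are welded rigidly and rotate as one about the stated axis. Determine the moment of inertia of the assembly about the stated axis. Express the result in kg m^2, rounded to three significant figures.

Thin rod: I_cm = (1/12)ML² = (1/12)(1.3)(0.19)² = 0.0039108 kg m^2; centre at d = 0.55 m, so the parallel axis theorem gives I = 0.0039108 + (1.3)(0.55)² = 0.39716 kg m^2.
Solid disk: I_cm = (1/2)MR² = (1/2)(5.3)(0.25)² = 0.16562 kg m^2; centre at d = 0.29 m, so the parallel axis theorem gives I = 0.16562 + (5.3)(0.29)² = 0.61135 kg m^2.
Thin rod: I_cm = (1/12)ML² = (1/12)(0.71)(0.11)² = 0.00071592 kg m^2; axis through the centre, so I = 0.00071592 kg m^2.
Total I = 0.39716 + 0.61135 + 0.00071592 = 1.0092 kg m^2.

1.01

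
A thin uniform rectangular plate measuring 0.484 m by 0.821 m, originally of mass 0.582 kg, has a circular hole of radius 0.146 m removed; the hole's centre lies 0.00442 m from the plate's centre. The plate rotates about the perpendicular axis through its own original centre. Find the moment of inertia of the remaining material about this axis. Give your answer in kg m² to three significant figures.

0.0430

Unpierced body about its centre: I₀ = (1/12)M(a²+b²) = (1/12)(0.582)[(0.484)² + (0.821)²] = 0.044052 kg m².
The removed disk has mass m = M·πr²/(ab) = (0.582)·π(0.146)²/(0.484·0.821) = 0.098082 kg (same uniform areal density).
Its moment of inertia about the rotation axis (parallel-axis theorem): I_hole = (1/2)mr² + md² = (1/2)(0.098082)(0.146)² + (0.098082)(0.00442)² = 0.0010473 kg m².
Treating the hole as negative mass, I = I₀ − I_hole = 0.044052 − 0.0010473 = 0.043005 kg m².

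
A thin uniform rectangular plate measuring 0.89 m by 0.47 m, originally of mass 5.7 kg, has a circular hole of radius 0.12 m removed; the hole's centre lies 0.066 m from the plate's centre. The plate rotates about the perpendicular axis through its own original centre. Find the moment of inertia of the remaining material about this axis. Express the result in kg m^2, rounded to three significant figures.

Unpierced body about its centre: I₀ = (1/12)M(a²+b²) = (1/12)(5.7)[(0.89)² + (0.47)²] = 0.48117 kg m^2.
The removed disk has mass m = M·πr²/(ab) = (5.7)·π(0.12)²/(0.89·0.47) = 0.61645 kg (same uniform areal density).
Its moment of inertia about the rotation axis (parallel-axis theorem): I_hole = (1/2)mr² + md² = (1/2)(0.61645)(0.12)² + (0.61645)(0.066)² = 0.0071237 kg m^2.
Treating the hole as negative mass, I = I₀ − I_hole = 0.48117 − 0.0071237 = 0.47405 kg m^2.

0.474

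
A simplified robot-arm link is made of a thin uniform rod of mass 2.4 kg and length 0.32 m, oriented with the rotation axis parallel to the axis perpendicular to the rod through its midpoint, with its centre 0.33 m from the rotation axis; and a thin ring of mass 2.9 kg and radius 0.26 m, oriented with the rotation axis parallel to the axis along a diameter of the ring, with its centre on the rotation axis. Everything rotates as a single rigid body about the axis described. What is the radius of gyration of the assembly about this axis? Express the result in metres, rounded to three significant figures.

0.268

Thin rod: I_cm = (1/12)ML² = (1/12)(2.4)(0.32)² = 0.02048 kg m²; centre at d = 0.33 m, so the parallel axis theorem gives I = 0.02048 + (2.4)(0.33)² = 0.28184 kg m².
Thin ring: I_cm = (1/2)MR² = (1/2)(2.9)(0.26)² = 0.09802 kg m²; axis through the centre, so I = 0.09802 kg m².
Total I = 0.37986 kg m²; total mass M = 5.3 kg.
k = √(I/M) = √(0.37986/5.3) = 0.26772 m.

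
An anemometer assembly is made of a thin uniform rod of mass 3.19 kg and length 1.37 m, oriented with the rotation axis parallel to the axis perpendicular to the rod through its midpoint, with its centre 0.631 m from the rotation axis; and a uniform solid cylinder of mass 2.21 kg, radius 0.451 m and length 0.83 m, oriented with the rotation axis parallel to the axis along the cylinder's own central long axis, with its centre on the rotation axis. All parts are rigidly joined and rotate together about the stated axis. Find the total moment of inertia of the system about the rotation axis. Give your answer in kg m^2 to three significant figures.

1.99

Thin rod: I_cm = (1/12)ML² = (1/12)(3.19)(1.37)² = 0.49894 kg m^2; centre at d = 0.631 m, so the parallel axis theorem gives I = 0.49894 + (3.19)(0.631)² = 1.7691 kg m^2.
Solid cylinder: I_cm = (1/2)MR² = (1/2)(2.21)(0.451)² = 0.22476 kg m^2; axis through the centre, so I = 0.22476 kg m^2.
Total I = 1.7691 + 0.22476 = 1.9938 kg m^2.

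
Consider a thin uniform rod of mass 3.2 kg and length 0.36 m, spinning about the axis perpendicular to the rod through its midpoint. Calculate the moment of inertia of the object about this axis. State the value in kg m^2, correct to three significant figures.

I_cm = (1/12)ML² = (1/12)(3.2)(0.36)² = 0.03456 kg m^2; axis through the centre, so I = 0.03456 kg m^2.

0.0346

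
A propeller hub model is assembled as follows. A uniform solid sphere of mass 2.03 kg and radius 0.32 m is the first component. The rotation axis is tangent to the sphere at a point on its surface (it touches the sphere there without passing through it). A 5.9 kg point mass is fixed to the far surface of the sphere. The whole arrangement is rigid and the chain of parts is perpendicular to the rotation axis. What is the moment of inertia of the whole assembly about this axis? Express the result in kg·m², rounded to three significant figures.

2.71

Solid sphere: I_cm = (2/5)MR² = (2/5)(2.03)(0.32)² = 0.083149 kg·m²; centre at d = 0.32 m, so the parallel axis theorem gives I = 0.083149 + (2.03)(0.32)² = 0.29102 kg·m².
Point mass: I_cm = 0; centre at d = 0.32 + 0.32 = 0.64 m, so the parallel axis theorem gives I = 0 + (5.9)(0.64)² = 2.4166 kg·m².
Total I = 0.29102 + 2.4166 = 2.7077 kg·m².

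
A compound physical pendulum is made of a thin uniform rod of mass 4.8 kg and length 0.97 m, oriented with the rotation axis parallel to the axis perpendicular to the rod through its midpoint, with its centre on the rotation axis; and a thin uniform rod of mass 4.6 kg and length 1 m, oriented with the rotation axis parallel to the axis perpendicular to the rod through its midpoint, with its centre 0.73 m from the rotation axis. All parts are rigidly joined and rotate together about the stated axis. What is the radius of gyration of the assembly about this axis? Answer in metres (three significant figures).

Thin rod: I_cm = (1/12)ML² = (1/12)(4.8)(0.97)² = 0.37636 kg m²; axis through the centre, so I = 0.37636 kg m².
Thin rod: I_cm = (1/12)ML² = (1/12)(4.6)(1)² = 0.38333 kg m²; centre at d = 0.73 m, so I = I_cm + Md² gives I = 0.38333 + (4.6)(0.73)² = 2.8347 kg m².
Total I = 3.211 kg m²; total mass M = 9.4 kg.
k = √(I/M) = √(3.211/9.4) = 0.58446 m.

0.584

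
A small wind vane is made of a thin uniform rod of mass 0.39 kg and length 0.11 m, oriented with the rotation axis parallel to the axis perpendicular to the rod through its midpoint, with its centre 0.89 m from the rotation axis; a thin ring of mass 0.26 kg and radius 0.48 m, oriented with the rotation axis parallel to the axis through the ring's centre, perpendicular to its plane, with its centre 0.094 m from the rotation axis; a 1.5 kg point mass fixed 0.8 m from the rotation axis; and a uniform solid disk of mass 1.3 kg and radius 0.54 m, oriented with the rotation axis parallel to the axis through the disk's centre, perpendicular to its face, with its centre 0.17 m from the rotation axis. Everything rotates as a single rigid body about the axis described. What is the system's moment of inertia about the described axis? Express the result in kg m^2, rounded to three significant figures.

1.56

Thin rod: I_cm = (1/12)ML² = (1/12)(0.39)(0.11)² = 0.00039325 kg m^2; centre at d = 0.89 m, so the parallel axis theorem gives I = 0.00039325 + (0.39)(0.89)² = 0.30931 kg m^2.
Thin ring: I_cm = MR² = (0.26)(0.48)² = 0.059904 kg m^2; centre at d = 0.094 m, so the parallel axis theorem gives I = 0.059904 + (0.26)(0.094)² = 0.062201 kg m^2.
Point mass: I_cm = 0; centre at d = 0.8 m, so the parallel axis theorem gives I = 0 + (1.5)(0.8)² = 0.96 kg m^2.
Solid disk: I_cm = (1/2)MR² = (1/2)(1.3)(0.54)² = 0.18954 kg m^2; centre at d = 0.17 m, so the parallel axis theorem gives I = 0.18954 + (1.3)(0.17)² = 0.22711 kg m^2.
Total I = 0.30931 + 0.062201 + 0.96 + 0.22711 = 1.5586 kg m^2.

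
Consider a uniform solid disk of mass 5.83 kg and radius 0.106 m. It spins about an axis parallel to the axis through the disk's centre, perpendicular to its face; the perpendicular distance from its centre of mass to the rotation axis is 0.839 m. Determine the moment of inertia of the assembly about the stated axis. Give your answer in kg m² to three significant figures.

I_cm = (1/2)MR² = (1/2)(5.83)(0.106)² = 0.032753 kg m²; centre at d = 0.839 m, so I = I_cm + Md² gives I = 0.032753 + (5.83)(0.839)² = 4.1366 kg m².

4.14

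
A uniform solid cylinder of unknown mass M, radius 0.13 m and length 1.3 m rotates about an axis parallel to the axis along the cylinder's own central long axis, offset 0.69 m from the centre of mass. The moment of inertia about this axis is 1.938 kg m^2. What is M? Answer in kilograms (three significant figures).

I = I_cm + Md² = (1/2)MR² + Md² = M·[0.5·(0.13)² + (0.69)²] = M·0.48455.
So M = 1.938 / 0.48455 = 3.9996 kg.

4.00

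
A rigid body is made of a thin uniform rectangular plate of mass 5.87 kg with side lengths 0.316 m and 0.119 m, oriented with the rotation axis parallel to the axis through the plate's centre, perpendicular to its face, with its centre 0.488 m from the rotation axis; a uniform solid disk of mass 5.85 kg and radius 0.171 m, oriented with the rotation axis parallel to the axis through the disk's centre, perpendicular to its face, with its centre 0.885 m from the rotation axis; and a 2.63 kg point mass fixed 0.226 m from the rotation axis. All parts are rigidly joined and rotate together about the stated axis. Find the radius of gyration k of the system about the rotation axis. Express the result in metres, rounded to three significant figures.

Rectangular plate: I_cm = (1/12)M(a²+b²) = (1/12)(5.87)[(0.316)² + (0.119)²] = 0.055773 kg m^2; centre at d = 0.488 m, so the parallel axis theorem gives I = 0.055773 + (5.87)(0.488)² = 1.4537 kg m^2.
Solid disk: I_cm = (1/2)MR² = (1/2)(5.85)(0.171)² = 0.08553 kg m^2; centre at d = 0.885 m, so the parallel axis theorem gives I = 0.08553 + (5.85)(0.885)² = 4.6674 kg m^2.
Point mass: I_cm = 0; centre at d = 0.226 m, so the parallel axis theorem gives I = 0 + (2.63)(0.226)² = 0.13433 kg m^2.
Total I = 6.2554 kg m^2; total mass M = 14.35 kg.
k = √(I/M) = √(6.2554/14.35) = 0.66024 m.

0.660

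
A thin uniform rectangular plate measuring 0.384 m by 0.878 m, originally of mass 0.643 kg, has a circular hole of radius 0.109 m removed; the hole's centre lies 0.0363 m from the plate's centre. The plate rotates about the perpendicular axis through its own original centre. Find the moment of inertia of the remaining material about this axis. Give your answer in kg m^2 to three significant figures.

Unpierced body about its centre: I₀ = (1/12)M(a²+b²) = (1/12)(0.643)[(0.384)² + (0.878)²] = 0.049208 kg m^2.
The removed disk has mass m = M·πr²/(ab) = (0.643)·π(0.109)²/(0.384·0.878) = 0.071185 kg (same uniform areal density).
Its moment of inertia about the rotation axis (parallel-axis theorem): I_hole = (1/2)mr² + md² = (1/2)(0.071185)(0.109)² + (0.071185)(0.0363)² = 0.00051667 kg m^2.
Treating the hole as negative mass, I = I₀ − I_hole = 0.049208 − 0.00051667 = 0.048691 kg m^2.

0.0487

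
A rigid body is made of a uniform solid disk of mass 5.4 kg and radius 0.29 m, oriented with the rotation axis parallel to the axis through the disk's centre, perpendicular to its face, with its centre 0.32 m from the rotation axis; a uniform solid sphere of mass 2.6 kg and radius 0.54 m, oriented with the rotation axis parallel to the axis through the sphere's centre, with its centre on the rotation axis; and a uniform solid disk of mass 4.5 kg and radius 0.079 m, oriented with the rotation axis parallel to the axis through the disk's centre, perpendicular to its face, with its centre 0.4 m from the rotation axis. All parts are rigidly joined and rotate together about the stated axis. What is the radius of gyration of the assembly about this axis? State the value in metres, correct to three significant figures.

Solid disk: I_cm = (1/2)MR² = (1/2)(5.4)(0.29)² = 0.22707 kg·m²; centre at d = 0.32 m, so I = I_cm + Md² gives I = 0.22707 + (5.4)(0.32)² = 0.78003 kg·m².
Solid sphere: I_cm = (2/5)MR² = (2/5)(2.6)(0.54)² = 0.30326 kg·m²; axis through the centre, so I = 0.30326 kg·m².
Solid disk: I_cm = (1/2)MR² = (1/2)(4.5)(0.079)² = 0.014042 kg·m²; centre at d = 0.4 m, so I = I_cm + Md² gives I = 0.014042 + (4.5)(0.4)² = 0.73404 kg·m².
Total I = 1.8173 kg·m²; total mass M = 12.5 kg.
k = √(I/M) = √(1.8173/12.5) = 0.3813 m.

0.381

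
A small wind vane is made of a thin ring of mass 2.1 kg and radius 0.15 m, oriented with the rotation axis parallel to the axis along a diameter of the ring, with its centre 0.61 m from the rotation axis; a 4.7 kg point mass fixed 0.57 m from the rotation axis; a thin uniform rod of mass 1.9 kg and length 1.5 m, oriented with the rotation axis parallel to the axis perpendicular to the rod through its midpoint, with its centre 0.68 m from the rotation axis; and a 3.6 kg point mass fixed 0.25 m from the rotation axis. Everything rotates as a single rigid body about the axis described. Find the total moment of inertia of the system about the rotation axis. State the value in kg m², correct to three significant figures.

Thin ring: I_cm = (1/2)MR² = (1/2)(2.1)(0.15)² = 0.023625 kg m²; centre at d = 0.61 m, so the parallel axis theorem gives I = 0.023625 + (2.1)(0.61)² = 0.80504 kg m².
Point mass: I_cm = 0; centre at d = 0.57 m, so the parallel axis theorem gives I = 0 + (4.7)(0.57)² = 1.527 kg m².
Thin rod: I_cm = (1/12)ML² = (1/12)(1.9)(1.5)² = 0.35625 kg m²; centre at d = 0.68 m, so the parallel axis theorem gives I = 0.35625 + (1.9)(0.68)² = 1.2348 kg m².
Point mass: I_cm = 0; centre at d = 0.25 m, so the parallel axis theorem gives I = 0 + (3.6)(0.25)² = 0.225 kg m².
Total I = 0.80504 + 1.527 + 1.2348 + 0.225 = 3.7919 kg m².

3.79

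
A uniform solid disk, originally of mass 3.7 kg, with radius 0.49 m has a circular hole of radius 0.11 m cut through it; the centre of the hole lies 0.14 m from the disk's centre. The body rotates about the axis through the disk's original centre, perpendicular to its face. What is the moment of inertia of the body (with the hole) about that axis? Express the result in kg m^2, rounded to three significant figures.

0.439

Unpierced body about its centre: I₀ = (1/2)MR² = (1/2)(3.7)(0.49)² = 0.44418 kg m^2.
The removed disk has mass m = M·(r/R)² = (3.7)(0.11/0.49)² = 0.18646 kg (same uniform areal density).
Its moment of inertia about the rotation axis (parallel-axis theorem): I_hole = (1/2)mr² + md² = (1/2)(0.18646)(0.11)² + (0.18646)(0.14)² = 0.0047828 kg m^2.
Treating the hole as negative mass, I = I₀ − I_hole = 0.44418 − 0.0047828 = 0.4394 kg m^2.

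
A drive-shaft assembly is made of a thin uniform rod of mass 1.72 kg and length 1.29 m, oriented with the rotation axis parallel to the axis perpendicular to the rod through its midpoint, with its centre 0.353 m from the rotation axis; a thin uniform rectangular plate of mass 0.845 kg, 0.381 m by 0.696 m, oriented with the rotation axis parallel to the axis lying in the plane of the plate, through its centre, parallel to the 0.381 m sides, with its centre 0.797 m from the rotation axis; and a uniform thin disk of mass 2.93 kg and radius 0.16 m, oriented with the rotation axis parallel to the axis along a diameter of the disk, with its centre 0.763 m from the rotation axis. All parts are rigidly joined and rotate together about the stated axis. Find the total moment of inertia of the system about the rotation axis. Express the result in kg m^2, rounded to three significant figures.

Thin rod: I_cm = (1/12)ML² = (1/12)(1.72)(1.29)² = 0.23852 kg m^2; centre at d = 0.353 m, so the parallel axis theorem gives I = 0.23852 + (1.72)(0.353)² = 0.45285 kg m^2.
Rectangular plate: I_cm = (1/12)Mb² = (1/12)(0.845)(0.696)² = 0.034111 kg m^2; centre at d = 0.797 m, so the parallel axis theorem gives I = 0.034111 + (0.845)(0.797)² = 0.57086 kg m^2.
Thin disk: I_cm = (1/4)MR² = (1/4)(2.93)(0.16)² = 0.018752 kg m^2; centre at d = 0.763 m, so the parallel axis theorem gives I = 0.018752 + (2.93)(0.763)² = 1.7245 kg m^2.
Total I = 0.45285 + 0.57086 + 1.7245 = 2.7482 kg m^2.

2.75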